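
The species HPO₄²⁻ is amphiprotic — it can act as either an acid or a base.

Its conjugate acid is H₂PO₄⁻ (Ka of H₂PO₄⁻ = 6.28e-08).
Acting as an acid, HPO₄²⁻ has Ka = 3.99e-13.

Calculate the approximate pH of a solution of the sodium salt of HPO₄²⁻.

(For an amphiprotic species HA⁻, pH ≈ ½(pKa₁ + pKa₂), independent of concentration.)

pKa₁ = -log(6.28e-08) = 7.20; pKa₂ = -log(3.99e-13) = 12.40. For an amphiprotic species, pH ≈ ½(pKa₁ + pKa₂) = ½(7.20 + 12.40) = 9.80.

pH = 9.80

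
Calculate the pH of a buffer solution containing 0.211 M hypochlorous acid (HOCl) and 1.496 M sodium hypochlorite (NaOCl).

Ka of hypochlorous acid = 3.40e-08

pKa = -log(3.40e-08) = 7.47. pH = pKa + log([A⁻]/[HA]) = 7.47 + log(1.496/0.211)

pH = 8.32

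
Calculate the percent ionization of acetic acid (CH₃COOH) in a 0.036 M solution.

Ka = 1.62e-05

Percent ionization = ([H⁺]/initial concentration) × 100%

Using Ka equilibrium: x² + Ka×x - Ka×C = 0. Solving: [H⁺] = 7.5562e-04. Percent = (7.5562e-04/0.036) × 100

Percent ionization = 2.1%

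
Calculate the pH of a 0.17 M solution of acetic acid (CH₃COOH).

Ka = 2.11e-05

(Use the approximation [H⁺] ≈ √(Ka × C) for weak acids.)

[H⁺] = √(Ka × C) = √(2.11e-05 × 0.17) = 1.8939e-03. pH = -log(1.8939e-03)

pH = 2.72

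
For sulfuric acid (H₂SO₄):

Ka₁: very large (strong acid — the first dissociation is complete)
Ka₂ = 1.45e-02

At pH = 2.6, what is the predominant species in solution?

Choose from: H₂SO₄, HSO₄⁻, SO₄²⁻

The first dissociation is complete, so H₂SO₄ itself is never the predominant species in water; pKa₂ = -log(1.45e-02) = 1.84. For a polyprotic acid the predominant species crosses at each pKa: below pKa_n the protonated form dominates, above it the deprotonated form does. At pH = 2.6, the predominant species is SO₄²⁻.

SO₄²⁻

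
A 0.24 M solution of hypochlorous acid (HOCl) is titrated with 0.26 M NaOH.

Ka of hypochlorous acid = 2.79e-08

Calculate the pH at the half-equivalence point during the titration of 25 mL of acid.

At half-equivalence [HA] = [A⁻], so Henderson-Hasselbalch gives pH = pKa = -log(2.79e-08) = 7.55.

pH = pKa = 7.55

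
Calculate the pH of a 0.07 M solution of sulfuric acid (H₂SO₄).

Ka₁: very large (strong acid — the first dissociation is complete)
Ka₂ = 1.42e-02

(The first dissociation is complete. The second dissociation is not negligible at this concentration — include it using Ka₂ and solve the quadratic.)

First dissociation is complete: [H⁺]₀ = [HSO₄⁻]₀ = C = 0.07 M. Second dissociation HSO₄⁻ ⇌ H⁺ + SO₄²⁻: let x = [SO₄²⁻]. Ka₂ = (C + x)·x / (C − x) = 1.42e-02 → x² + (C + Ka₂)·x − Ka₂·C = 0 → x² + 0.08420·x − 9.940e-04 = 0. x = (−0.08420 + √(0.08420² + 4 × 9.940e-04)) / 2 = 1.0497e-02 M. [H⁺] = C + x = 0.07 + 1.0497e-02 = 8.0497e-02 M. pH = -log(8.0497e-02) = 1.09.

pH = 1.09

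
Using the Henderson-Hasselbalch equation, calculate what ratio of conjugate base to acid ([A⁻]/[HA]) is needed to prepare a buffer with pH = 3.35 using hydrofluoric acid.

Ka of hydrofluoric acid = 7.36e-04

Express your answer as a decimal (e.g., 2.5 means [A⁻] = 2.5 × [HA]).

pKa = -log(7.36e-04) = 3.1331. pH = pKa + log([A⁻]/[HA]), so log([A⁻]/[HA]) = pH − pKa = 3.35 − 3.1331 = 0.2169. [A⁻]/[HA] = 10^(0.2169) = 1.65

[A⁻]/[HA] = 1.65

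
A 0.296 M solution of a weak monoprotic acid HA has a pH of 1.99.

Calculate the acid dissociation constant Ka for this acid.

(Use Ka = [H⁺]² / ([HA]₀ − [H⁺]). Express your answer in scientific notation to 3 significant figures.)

[H⁺] = 10^(−pH) = 10^(−1.99) = 1.023e-02 M. For HA ⇌ H⁺ + A⁻, Ka = [H⁺][A⁻]/[HA] = [H⁺]² / ([HA]₀ − [H⁺]) = (1.023e-02)² / (0.296 − 1.023e-02) = 3.66e-04.

K_a = 3.66e-04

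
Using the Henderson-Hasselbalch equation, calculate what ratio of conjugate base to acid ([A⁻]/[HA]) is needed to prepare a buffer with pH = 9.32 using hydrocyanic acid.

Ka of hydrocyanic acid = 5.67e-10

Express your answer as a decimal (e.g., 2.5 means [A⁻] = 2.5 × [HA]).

pKa = -log(5.67e-10) = 9.2464. pH = pKa + log([A⁻]/[HA]), so log([A⁻]/[HA]) = pH − pKa = 9.32 − 9.2464 = 0.0736. [A⁻]/[HA] = 10^(0.0736) = 1.18

[A⁻]/[HA] = 1.18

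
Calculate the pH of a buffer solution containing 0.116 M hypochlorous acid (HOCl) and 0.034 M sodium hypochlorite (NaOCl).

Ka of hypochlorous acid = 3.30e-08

pKa = -log(3.30e-08) = 7.48. pH = pKa + log([A⁻]/[HA]) = 7.48 + log(0.034/0.116)

pH = 6.95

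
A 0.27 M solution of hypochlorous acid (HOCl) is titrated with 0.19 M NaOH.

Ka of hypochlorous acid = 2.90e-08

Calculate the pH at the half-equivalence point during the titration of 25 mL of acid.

At half-equivalence [HA] = [A⁻], so Henderson-Hasselbalch gives pH = pKa = -log(2.90e-08) = 7.54.

pH = pKa = 7.54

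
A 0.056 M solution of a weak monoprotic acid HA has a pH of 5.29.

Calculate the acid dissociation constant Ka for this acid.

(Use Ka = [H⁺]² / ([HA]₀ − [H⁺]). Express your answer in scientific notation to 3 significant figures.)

[H⁺] = 10^(−pH) = 10^(−5.29) = 5.129e-06 M. For HA ⇌ H⁺ + A⁻, Ka = [H⁺][A⁻]/[HA] = [H⁺]² / ([HA]₀ − [H⁺]) = (5.129e-06)² / (0.056 − 5.129e-06) = 4.70e-10.

K_a = 4.70e-10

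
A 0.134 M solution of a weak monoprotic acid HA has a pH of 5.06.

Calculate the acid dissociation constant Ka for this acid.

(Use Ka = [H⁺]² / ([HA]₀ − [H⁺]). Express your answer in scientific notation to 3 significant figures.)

[H⁺] = 10^(−pH) = 10^(−5.06) = 8.710e-06 M. For HA ⇌ H⁺ + A⁻, Ka = [H⁺][A⁻]/[HA] = [H⁺]² / ([HA]₀ − [H⁺]) = (8.710e-06)² / (0.134 − 8.710e-06) = 5.66e-10.

K_a = 5.66e-10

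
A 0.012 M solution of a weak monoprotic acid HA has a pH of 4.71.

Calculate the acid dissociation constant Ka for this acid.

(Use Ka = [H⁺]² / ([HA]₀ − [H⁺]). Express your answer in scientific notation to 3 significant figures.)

[H⁺] = 10^(−pH) = 10^(−4.71) = 1.950e-05 M. For HA ⇌ H⁺ + A⁻, Ka = [H⁺][A⁻]/[HA] = [H⁺]² / ([HA]₀ − [H⁺]) = (1.950e-05)² / (0.012 − 1.950e-05) = 3.17e-08.

K_a = 3.17e-08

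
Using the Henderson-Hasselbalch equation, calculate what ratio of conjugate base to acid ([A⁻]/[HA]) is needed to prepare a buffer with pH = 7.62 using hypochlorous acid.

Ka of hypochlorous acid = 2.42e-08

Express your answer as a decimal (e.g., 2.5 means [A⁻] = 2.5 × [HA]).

pKa = -log(2.42e-08) = 7.6162. pH = pKa + log([A⁻]/[HA]), so log([A⁻]/[HA]) = pH − pKa = 7.62 − 7.6162 = 0.0038. [A⁻]/[HA] = 10^(0.0038) = 1.01

[A⁻]/[HA] = 1.01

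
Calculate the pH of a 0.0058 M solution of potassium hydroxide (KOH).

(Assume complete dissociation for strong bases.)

[OH⁻] = 0.0058 M for strong base. pOH = -log[OH⁻] = 2.24, pH = 14 - pOH

pH = 11.76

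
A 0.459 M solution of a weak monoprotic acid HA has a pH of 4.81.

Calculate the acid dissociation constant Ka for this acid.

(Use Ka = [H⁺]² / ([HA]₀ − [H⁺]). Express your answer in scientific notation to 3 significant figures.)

[H⁺] = 10^(−pH) = 10^(−4.81) = 1.549e-05 M. For HA ⇌ H⁺ + A⁻, Ka = [H⁺][A⁻]/[HA] = [H⁺]² / ([HA]₀ − [H⁺]) = (1.549e-05)² / (0.459 − 1.549e-05) = 5.23e-10.

K_a = 5.23e-10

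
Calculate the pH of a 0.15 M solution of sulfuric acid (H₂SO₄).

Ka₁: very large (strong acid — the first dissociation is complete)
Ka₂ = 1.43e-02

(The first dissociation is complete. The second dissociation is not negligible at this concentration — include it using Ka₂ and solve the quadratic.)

First dissociation is complete: [H⁺]₀ = [HSO₄⁻]₀ = C = 0.15 M. Second dissociation HSO₄⁻ ⇌ H⁺ + SO₄²⁻: let x = [SO₄²⁻]. Ka₂ = (C + x)·x / (C − x) = 1.43e-02 → x² + (C + Ka₂)·x − Ka₂·C = 0 → x² + 0.16430·x − 2.145e-03 = 0. x = (−0.16430 + √(0.16430² + 4 × 2.145e-03)) / 2 = 1.2156e-02 M. [H⁺] = C + x = 0.15 + 1.2156e-02 = 1.6216e-01 M. pH = -log(1.6216e-01) = 0.79.

pH = 0.79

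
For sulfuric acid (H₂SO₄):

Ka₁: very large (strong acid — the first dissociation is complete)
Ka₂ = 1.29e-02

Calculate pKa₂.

pKa₂ = -log(Ka₂) = -log(1.29e-02) = 1.89.

pK_{a2} = 1.89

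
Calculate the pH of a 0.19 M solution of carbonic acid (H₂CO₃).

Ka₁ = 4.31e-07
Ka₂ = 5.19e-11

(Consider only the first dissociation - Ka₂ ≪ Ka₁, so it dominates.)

First dissociation dominates. From Ka₁ = [H⁺][HA⁻]/[H₂A], x² + Ka₁·x − Ka₁·C = 0 with C = 0.19 M and Ka₁ = 4.31e-07. Solving: [H⁺] = (−Ka₁ + √(Ka₁² + 4·Ka₁·C)) / 2 = 2.8595e-04 M. pH = -log(2.8595e-04) = 3.54.

pH = 3.54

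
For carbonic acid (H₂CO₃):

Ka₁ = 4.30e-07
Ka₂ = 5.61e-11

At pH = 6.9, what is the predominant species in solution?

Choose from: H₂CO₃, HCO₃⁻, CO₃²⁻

pKa₁ = 6.37, pKa₂ = 10.25. For a polyprotic acid the predominant species crosses at each pKa: below pKa_n the protonated form dominates, above it the deprotonated form does. At pH = 6.9, the predominant species is HCO₃⁻.

HCO₃⁻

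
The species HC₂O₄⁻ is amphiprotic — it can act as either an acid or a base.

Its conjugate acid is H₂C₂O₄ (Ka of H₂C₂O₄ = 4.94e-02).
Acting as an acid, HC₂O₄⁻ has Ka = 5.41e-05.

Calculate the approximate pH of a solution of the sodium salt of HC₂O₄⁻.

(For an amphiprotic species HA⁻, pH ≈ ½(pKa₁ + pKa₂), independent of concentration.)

pKa₁ = -log(4.94e-02) = 1.31; pKa₂ = -log(5.41e-05) = 4.27. For an amphiprotic species, pH ≈ ½(pKa₁ + pKa₂) = ½(1.31 + 4.27) = 2.79.

pH = 2.79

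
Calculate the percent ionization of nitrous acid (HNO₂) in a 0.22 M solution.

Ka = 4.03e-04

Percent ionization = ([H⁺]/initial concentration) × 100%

Using Ka equilibrium: x² + Ka×x - Ka×C = 0. Solving: [H⁺] = 9.2166e-03. Percent = (9.2166e-03/0.22) × 100

Percent ionization = 4.19%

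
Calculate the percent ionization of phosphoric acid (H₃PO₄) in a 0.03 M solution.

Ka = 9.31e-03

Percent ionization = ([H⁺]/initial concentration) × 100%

Using Ka equilibrium: x² + Ka×x - Ka×C = 0. Solving: [H⁺] = 1.2693e-02. Percent = (1.2693e-02/0.03) × 100

Percent ionization = 42.3%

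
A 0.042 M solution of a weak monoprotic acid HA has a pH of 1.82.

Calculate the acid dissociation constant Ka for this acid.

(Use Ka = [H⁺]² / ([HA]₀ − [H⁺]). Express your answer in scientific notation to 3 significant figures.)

[H⁺] = 10^(−pH) = 10^(−1.82) = 1.514e-02 M. For HA ⇌ H⁺ + A⁻, Ka = [H⁺][A⁻]/[HA] = [H⁺]² / ([HA]₀ − [H⁺]) = (1.514e-02)² / (0.042 − 1.514e-02) = 8.53e-03.

K_a = 8.53e-03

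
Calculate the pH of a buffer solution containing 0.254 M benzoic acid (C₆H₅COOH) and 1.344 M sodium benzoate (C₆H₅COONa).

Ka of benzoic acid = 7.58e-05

pKa = -log(7.58e-05) = 4.12. pH = pKa + log([A⁻]/[HA]) = 4.12 + log(1.344/0.254)

pH = 4.84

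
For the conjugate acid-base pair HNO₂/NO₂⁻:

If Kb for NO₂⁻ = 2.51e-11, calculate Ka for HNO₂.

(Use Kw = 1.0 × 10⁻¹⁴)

For a conjugate pair Ka × Kb = Kw, so Ka = Kw/Kb = 1.0 × 10⁻¹⁴ / 2.51e-11 = 3.98e-04.

K_a = 3.98e-04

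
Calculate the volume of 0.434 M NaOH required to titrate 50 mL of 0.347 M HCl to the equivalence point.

At equivalence: moles acid = moles base. moles HCl = 0.347 × 50/1000 = 0.01735 mol. V_base = moles / 0.434 × 1000 = 40.0 mL.

V_{base} = 40.0 mL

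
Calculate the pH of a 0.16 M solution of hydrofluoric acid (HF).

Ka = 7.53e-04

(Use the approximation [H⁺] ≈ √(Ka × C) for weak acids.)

[H⁺] = √(Ka × C) = √(7.53e-04 × 0.16) = 1.0976e-02. pH = -log(1.0976e-02)

pH = 1.96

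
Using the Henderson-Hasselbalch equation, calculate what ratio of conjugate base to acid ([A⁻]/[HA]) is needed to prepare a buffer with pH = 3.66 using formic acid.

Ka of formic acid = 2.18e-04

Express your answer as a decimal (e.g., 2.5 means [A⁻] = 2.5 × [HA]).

pKa = -log(2.18e-04) = 3.6615. pH = pKa + log([A⁻]/[HA]), so log([A⁻]/[HA]) = pH − pKa = 3.66 − 3.6615 = -0.0015. [A⁻]/[HA] = 10^(-0.0015) = 0.996

[A⁻]/[HA] = 0.996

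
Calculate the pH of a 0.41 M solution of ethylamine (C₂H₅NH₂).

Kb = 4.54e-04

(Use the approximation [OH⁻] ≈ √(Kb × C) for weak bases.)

[OH⁻] = √(Kb × C) = √(4.54e-04 × 0.41) = 1.3643e-02. pOH = 1.87, pH = 14 - pOH

pH = 12.13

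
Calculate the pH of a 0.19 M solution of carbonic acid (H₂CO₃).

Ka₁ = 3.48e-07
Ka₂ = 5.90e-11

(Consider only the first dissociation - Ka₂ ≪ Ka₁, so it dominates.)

First dissociation dominates. From Ka₁ = [H⁺][HA⁻]/[H₂A], x² + Ka₁·x − Ka₁·C = 0 with C = 0.19 M and Ka₁ = 3.48e-07. Solving: [H⁺] = (−Ka₁ + √(Ka₁² + 4·Ka₁·C)) / 2 = 2.5696e-04 M. pH = -log(2.5696e-04) = 3.59.

pH = 3.59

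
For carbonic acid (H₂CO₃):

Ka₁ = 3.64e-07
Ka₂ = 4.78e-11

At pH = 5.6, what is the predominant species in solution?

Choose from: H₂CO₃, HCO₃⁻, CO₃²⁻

pKa₁ = 6.44, pKa₂ = 10.32. For a polyprotic acid the predominant species crosses at each pKa: below pKa_n the protonated form dominates, above it the deprotonated form does. At pH = 5.6, the predominant species is H₂CO₃.

H₂CO₃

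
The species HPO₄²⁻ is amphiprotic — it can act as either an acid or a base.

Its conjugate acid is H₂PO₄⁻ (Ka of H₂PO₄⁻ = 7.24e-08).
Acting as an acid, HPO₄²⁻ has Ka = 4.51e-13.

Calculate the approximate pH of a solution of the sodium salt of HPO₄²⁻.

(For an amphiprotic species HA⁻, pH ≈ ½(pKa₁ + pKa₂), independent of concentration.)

pKa₁ = -log(7.24e-08) = 7.14; pKa₂ = -log(4.51e-13) = 12.35. For an amphiprotic species, pH ≈ ½(pKa₁ + pKa₂) = ½(7.14 + 12.35) = 9.74.

pH = 9.74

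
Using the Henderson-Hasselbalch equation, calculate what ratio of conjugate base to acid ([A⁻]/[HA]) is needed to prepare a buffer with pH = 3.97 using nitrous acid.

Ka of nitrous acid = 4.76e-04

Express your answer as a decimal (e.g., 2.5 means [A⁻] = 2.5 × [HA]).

pKa = -log(4.76e-04) = 3.3224. pH = pKa + log([A⁻]/[HA]), so log([A⁻]/[HA]) = pH − pKa = 3.97 − 3.3224 = 0.6476. [A⁻]/[HA] = 10^(0.6476) = 4.44

[A⁻]/[HA] = 4.44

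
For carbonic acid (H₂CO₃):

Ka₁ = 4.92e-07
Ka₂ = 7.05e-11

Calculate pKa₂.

pKa₂ = -log(Ka₂) = -log(7.05e-11) = 10.15.

pK_{a2} = 10.15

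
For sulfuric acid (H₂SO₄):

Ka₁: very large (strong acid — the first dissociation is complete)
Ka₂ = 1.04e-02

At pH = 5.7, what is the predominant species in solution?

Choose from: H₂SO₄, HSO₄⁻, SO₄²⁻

The first dissociation is complete, so H₂SO₄ itself is never the predominant species in water; pKa₂ = -log(1.04e-02) = 1.98. For a polyprotic acid the predominant species crosses at each pKa: below pKa_n the protonated form dominates, above it the deprotonated form does. At pH = 5.7, the predominant species is SO₄²⁻.

SO₄²⁻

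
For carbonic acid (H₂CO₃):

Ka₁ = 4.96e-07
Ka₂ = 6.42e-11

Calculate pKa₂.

pKa₂ = -log(Ka₂) = -log(6.42e-11) = 10.19.

pK_{a2} = 10.19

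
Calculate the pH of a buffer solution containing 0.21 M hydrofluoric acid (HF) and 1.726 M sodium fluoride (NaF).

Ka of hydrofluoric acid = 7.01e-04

pKa = -log(7.01e-04) = 3.15. pH = pKa + log([A⁻]/[HA]) = 3.15 + log(1.726/0.21)

pH = 4.07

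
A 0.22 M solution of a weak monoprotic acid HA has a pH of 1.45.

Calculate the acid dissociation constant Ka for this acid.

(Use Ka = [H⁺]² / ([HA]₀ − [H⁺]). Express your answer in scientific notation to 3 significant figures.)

[H⁺] = 10^(−pH) = 10^(−1.45) = 3.548e-02 M. For HA ⇌ H⁺ + A⁻, Ka = [H⁺][A⁻]/[HA] = [H⁺]² / ([HA]₀ − [H⁺]) = (3.548e-02)² / (0.22 − 3.548e-02) = 6.82e-03.

K_a = 6.82e-03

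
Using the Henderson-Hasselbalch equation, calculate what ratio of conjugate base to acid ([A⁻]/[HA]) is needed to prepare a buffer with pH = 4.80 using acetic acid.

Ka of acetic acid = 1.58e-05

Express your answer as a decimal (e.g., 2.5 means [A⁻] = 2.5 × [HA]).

pKa = -log(1.58e-05) = 4.8013. pH = pKa + log([A⁻]/[HA]), so log([A⁻]/[HA]) = pH − pKa = 4.80 − 4.8013 = -0.0013. [A⁻]/[HA] = 10^(-0.0013) = 0.997

[A⁻]/[HA] = 0.997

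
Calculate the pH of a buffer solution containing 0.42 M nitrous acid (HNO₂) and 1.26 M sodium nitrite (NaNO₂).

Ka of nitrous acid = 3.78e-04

pKa = -log(3.78e-04) = 3.42. pH = pKa + log([A⁻]/[HA]) = 3.42 + log(1.26/0.42)

pH = 3.90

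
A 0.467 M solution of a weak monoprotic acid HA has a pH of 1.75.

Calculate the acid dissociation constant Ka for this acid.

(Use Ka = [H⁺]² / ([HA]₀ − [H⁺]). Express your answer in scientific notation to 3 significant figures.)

[H⁺] = 10^(−pH) = 10^(−1.75) = 1.778e-02 M. For HA ⇌ H⁺ + A⁻, Ka = [H⁺][A⁻]/[HA] = [H⁺]² / ([HA]₀ − [H⁺]) = (1.778e-02)² / (0.467 − 1.778e-02) = 7.04e-04.

K_a = 7.04e-04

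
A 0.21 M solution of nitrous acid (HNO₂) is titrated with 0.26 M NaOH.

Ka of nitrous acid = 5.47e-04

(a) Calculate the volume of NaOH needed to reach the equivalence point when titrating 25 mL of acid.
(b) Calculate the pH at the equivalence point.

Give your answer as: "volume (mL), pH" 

moles acid = 0.21 × 25/1000 = 0.00525 mol; V_base = moles/0.26 × 1000 = 20.2 mL. At equivalence only the conjugate base is present: [A⁻] = 0.00525/0.045 = 1.1617e-01 M. Kb = Kw/Ka = 1.83e-11; [OH⁻] = √(Kb × [A⁻]) = 1.4573e-06; pOH = 5.84; pH = 14 - pOH = 8.16.

V = 20.2 mL, pH = 8.16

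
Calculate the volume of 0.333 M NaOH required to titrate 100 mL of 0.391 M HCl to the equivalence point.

At equivalence: moles acid = moles base. moles HCl = 0.391 × 100/1000 = 0.0391 mol. V_base = moles / 0.333 × 1000 = 117.4 mL.

V_{base} = 117.4 mL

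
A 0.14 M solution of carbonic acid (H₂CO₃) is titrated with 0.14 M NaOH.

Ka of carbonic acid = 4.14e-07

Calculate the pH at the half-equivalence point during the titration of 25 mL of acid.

At half-equivalence [HA] = [A⁻], so Henderson-Hasselbalch gives pH = pKa = -log(4.14e-07) = 6.38.

pH = pKa = 6.38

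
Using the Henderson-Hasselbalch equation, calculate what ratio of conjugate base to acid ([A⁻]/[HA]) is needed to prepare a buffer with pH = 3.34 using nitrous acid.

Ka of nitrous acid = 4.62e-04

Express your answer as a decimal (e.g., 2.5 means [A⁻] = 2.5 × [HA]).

pKa = -log(4.62e-04) = 3.3354. pH = pKa + log([A⁻]/[HA]), so log([A⁻]/[HA]) = pH − pKa = 3.34 − 3.3354 = 0.0046. [A⁻]/[HA] = 10^(0.0046) = 1.01

[A⁻]/[HA] = 1.01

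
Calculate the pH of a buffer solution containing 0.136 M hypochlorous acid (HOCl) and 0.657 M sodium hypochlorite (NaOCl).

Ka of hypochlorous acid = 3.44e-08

pKa = -log(3.44e-08) = 7.46. pH = pKa + log([A⁻]/[HA]) = 7.46 + log(0.657/0.136)

pH = 8.15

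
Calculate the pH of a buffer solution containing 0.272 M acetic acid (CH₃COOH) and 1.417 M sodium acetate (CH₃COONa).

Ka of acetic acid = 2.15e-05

pKa = -log(2.15e-05) = 4.67. pH = pKa + log([A⁻]/[HA]) = 4.67 + log(1.417/0.272)

pH = 5.38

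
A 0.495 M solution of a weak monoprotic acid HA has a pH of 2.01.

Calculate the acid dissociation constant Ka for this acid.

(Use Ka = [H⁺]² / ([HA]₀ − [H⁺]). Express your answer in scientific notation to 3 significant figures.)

[H⁺] = 10^(−pH) = 10^(−2.01) = 9.772e-03 M. For HA ⇌ H⁺ + A⁻, Ka = [H⁺][A⁻]/[HA] = [H⁺]² / ([HA]₀ − [H⁺]) = (9.772e-03)² / (0.495 − 9.772e-03) = 1.97e-04.

K_a = 1.97e-04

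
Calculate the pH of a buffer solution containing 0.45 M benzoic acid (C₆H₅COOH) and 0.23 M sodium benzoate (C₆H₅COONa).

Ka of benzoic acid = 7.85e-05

pKa = -log(7.85e-05) = 4.11. pH = pKa + log([A⁻]/[HA]) = 4.11 + log(0.23/0.45)

pH = 3.81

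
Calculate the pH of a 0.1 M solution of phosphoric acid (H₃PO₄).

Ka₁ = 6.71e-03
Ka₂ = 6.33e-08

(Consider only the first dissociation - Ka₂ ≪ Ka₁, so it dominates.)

First dissociation dominates. From Ka₁ = [H⁺][HA⁻]/[H₂A], x² + Ka₁·x − Ka₁·C = 0 with C = 0.1 M and Ka₁ = 6.71e-03. Solving: [H⁺] = (−Ka₁ + √(Ka₁² + 4·Ka₁·C)) / 2 = 2.2765e-02 M. pH = -log(2.2765e-02) = 1.64.

pH = 1.64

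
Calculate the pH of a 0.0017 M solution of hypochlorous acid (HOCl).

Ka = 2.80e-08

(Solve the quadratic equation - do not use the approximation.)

x² + Ka×x - Ka×C = 0. Using quadratic formula: [H⁺] = 6.8853e-06

pH = 5.16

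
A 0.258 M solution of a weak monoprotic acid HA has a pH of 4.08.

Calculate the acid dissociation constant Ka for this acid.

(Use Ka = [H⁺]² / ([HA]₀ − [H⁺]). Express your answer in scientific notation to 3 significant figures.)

[H⁺] = 10^(−pH) = 10^(−4.08) = 8.318e-05 M. For HA ⇌ H⁺ + A⁻, Ka = [H⁺][A⁻]/[HA] = [H⁺]² / ([HA]₀ − [H⁺]) = (8.318e-05)² / (0.258 − 8.318e-05) = 2.68e-08.

K_a = 2.68e-08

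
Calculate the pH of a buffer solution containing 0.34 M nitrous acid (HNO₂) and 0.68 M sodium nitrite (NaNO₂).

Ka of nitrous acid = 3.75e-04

pKa = -log(3.75e-04) = 3.43. pH = pKa + log([A⁻]/[HA]) = 3.43 + log(0.68/0.34)

pH = 3.73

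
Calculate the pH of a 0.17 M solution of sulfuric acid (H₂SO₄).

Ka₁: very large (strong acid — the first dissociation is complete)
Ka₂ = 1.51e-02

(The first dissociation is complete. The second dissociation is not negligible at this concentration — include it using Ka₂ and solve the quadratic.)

First dissociation is complete: [H⁺]₀ = [HSO₄⁻]₀ = C = 0.17 M. Second dissociation HSO₄⁻ ⇌ H⁺ + SO₄²⁻: let x = [SO₄²⁻]. Ka₂ = (C + x)·x / (C − x) = 1.51e-02 → x² + (C + Ka₂)·x − Ka₂·C = 0 → x² + 0.18510·x − 2.567e-03 = 0. x = (−0.18510 + √(0.18510² + 4 × 2.567e-03)) / 2 = 1.2961e-02 M. [H⁺] = C + x = 0.17 + 1.2961e-02 = 1.8296e-01 M. pH = -log(1.8296e-01) = 0.74.

pH = 0.74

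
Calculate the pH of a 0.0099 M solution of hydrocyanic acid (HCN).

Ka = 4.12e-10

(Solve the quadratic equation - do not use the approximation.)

x² + Ka×x - Ka×C = 0. Using quadratic formula: [H⁺] = 2.0194e-06

pH = 5.69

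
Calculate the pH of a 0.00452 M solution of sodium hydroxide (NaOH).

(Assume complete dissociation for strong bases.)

[OH⁻] = 0.00452 M for strong base. pOH = -log[OH⁻] = 2.34, pH = 14 - pOH

pH = 11.66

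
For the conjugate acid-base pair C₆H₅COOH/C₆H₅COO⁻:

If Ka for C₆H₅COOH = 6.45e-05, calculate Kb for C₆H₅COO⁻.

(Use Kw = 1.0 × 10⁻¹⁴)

For a conjugate pair Ka × Kb = Kw, so Kb = Kw/Ka = 1.0 × 10⁻¹⁴ / 6.45e-05 = 1.55e-10.

K_b = 1.55e-10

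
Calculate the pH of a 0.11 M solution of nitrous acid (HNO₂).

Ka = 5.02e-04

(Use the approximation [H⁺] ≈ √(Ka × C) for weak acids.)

[H⁺] = √(Ka × C) = √(5.02e-04 × 0.11) = 7.4310e-03. pH = -log(7.4310e-03)

pH = 2.13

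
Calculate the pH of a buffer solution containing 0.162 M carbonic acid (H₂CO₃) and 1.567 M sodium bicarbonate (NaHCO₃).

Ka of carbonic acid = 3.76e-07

pKa = -log(3.76e-07) = 6.42. pH = pKa + log([A⁻]/[HA]) = 6.42 + log(1.567/0.162)

pH = 7.41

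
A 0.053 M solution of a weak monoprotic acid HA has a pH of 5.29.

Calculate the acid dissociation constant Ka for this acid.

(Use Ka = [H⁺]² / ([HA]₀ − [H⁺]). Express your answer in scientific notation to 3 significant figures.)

[H⁺] = 10^(−pH) = 10^(−5.29) = 5.129e-06 M. For HA ⇌ H⁺ + A⁻, Ka = [H⁺][A⁻]/[HA] = [H⁺]² / ([HA]₀ − [H⁺]) = (5.129e-06)² / (0.053 − 5.129e-06) = 4.96e-10.

K_a = 4.96e-10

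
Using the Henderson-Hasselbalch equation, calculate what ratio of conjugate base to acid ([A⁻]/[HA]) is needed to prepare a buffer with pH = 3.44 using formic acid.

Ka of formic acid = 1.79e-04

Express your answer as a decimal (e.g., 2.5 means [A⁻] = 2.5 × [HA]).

pKa = -log(1.79e-04) = 3.7471. pH = pKa + log([A⁻]/[HA]), so log([A⁻]/[HA]) = pH − pKa = 3.44 − 3.7471 = -0.3071. [A⁻]/[HA] = 10^(-0.3071) = 0.493

[A⁻]/[HA] = 0.493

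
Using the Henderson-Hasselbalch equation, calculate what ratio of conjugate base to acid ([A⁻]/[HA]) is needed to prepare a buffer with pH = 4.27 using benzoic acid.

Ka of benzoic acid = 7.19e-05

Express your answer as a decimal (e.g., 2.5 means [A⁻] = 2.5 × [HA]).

pKa = -log(7.19e-05) = 4.1433. pH = pKa + log([A⁻]/[HA]), so log([A⁻]/[HA]) = pH − pKa = 4.27 − 4.1433 = 0.1267. [A⁻]/[HA] = 10^(0.1267) = 1.34

[A⁻]/[HA] = 1.34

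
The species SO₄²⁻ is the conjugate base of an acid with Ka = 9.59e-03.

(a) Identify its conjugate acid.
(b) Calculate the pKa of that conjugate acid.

(a) The conjugate acid is formed by adding one H⁺ to SO₄²⁻, giving HSO₄⁻. (b) pKa = -log(Ka) = -log(9.59e-03) = 2.02.

Conjugate acid: HSO₄⁻; pK_a = 2.02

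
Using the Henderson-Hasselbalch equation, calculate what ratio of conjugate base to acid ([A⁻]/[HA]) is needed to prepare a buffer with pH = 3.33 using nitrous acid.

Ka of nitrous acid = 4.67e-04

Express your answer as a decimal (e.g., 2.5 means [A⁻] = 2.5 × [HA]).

pKa = -log(4.67e-04) = 3.3307. pH = pKa + log([A⁻]/[HA]), so log([A⁻]/[HA]) = pH − pKa = 3.33 − 3.3307 = -0.0007. [A⁻]/[HA] = 10^(-0.0007) = 0.998

[A⁻]/[HA] = 0.998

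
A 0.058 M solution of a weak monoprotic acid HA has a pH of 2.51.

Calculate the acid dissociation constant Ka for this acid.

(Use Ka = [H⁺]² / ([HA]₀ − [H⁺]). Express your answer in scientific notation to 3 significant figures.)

[H⁺] = 10^(−pH) = 10^(−2.51) = 3.090e-03 M. For HA ⇌ H⁺ + A⁻, Ka = [H⁺][A⁻]/[HA] = [H⁺]² / ([HA]₀ − [H⁺]) = (3.090e-03)² / (0.058 − 3.090e-03) = 1.74e-04.

K_a = 1.74e-04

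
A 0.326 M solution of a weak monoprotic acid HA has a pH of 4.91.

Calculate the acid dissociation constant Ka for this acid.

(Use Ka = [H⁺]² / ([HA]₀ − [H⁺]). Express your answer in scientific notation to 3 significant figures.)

[H⁺] = 10^(−pH) = 10^(−4.91) = 1.230e-05 M. For HA ⇌ H⁺ + A⁻, Ka = [H⁺][A⁻]/[HA] = [H⁺]² / ([HA]₀ − [H⁺]) = (1.230e-05)² / (0.326 − 1.230e-05) = 4.64e-10.

K_a = 4.64e-10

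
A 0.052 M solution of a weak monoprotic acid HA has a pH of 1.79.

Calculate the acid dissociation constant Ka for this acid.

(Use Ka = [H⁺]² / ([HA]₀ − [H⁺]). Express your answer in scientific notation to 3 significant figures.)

[H⁺] = 10^(−pH) = 10^(−1.79) = 1.622e-02 M. For HA ⇌ H⁺ + A⁻, Ka = [H⁺][A⁻]/[HA] = [H⁺]² / ([HA]₀ − [H⁺]) = (1.622e-02)² / (0.052 − 1.622e-02) = 7.35e-03.

K_a = 7.35e-03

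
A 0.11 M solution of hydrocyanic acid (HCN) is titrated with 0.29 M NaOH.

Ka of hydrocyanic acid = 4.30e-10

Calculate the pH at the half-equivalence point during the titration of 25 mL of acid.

At half-equivalence [HA] = [A⁻], so Henderson-Hasselbalch gives pH = pKa = -log(4.30e-10) = 9.37.

pH = pKa = 9.37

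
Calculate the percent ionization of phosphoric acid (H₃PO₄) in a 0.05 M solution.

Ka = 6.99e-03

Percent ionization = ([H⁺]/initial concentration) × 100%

Using Ka equilibrium: x² + Ka×x - Ka×C = 0. Solving: [H⁺] = 1.5524e-02. Percent = (1.5524e-02/0.05) × 100

Percent ionization = 31%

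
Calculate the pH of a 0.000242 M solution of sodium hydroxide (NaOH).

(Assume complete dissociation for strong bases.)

[OH⁻] = 0.000242 M for strong base. pOH = -log[OH⁻] = 3.62, pH = 14 - pOH

pH = 10.38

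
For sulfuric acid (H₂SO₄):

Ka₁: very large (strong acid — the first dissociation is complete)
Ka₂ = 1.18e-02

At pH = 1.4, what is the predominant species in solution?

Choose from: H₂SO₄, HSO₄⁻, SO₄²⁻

The first dissociation is complete, so H₂SO₄ itself is never the predominant species in water; pKa₂ = -log(1.18e-02) = 1.93. For a polyprotic acid the predominant species crosses at each pKa: below pKa_n the protonated form dominates, above it the deprotonated form does. At pH = 1.4, the predominant species is HSO₄⁻.

HSO₄⁻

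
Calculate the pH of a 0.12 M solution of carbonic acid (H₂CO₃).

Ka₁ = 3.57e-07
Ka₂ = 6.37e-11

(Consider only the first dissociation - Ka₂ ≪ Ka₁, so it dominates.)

First dissociation dominates. From Ka₁ = [H⁺][HA⁻]/[H₂A], x² + Ka₁·x − Ka₁·C = 0 with C = 0.12 M and Ka₁ = 3.57e-07. Solving: [H⁺] = (−Ka₁ + √(Ka₁² + 4·Ka₁·C)) / 2 = 2.0680e-04 M. pH = -log(2.0680e-04) = 3.68.

pH = 3.68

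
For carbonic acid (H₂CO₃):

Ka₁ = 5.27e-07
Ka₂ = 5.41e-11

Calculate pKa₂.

pKa₂ = -log(Ka₂) = -log(5.41e-11) = 10.27.

pK_{a2} = 10.27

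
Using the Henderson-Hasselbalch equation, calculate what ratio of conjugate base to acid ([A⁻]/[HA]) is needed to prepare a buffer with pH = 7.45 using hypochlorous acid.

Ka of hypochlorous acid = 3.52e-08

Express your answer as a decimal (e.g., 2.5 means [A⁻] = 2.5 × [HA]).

pKa = -log(3.52e-08) = 7.4535. pH = pKa + log([A⁻]/[HA]), so log([A⁻]/[HA]) = pH − pKa = 7.45 − 7.4535 = -0.0035. [A⁻]/[HA] = 10^(-0.0035) = 0.992

[A⁻]/[HA] = 0.992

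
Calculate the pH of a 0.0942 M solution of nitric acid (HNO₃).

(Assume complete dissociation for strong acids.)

[H⁺] = 0.0942 M for strong acid. pH = -log[H⁺] = -log(0.0942)

pH = 1.03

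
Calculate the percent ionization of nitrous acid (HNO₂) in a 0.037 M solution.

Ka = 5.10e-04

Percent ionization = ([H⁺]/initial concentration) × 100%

Using Ka equilibrium: x² + Ka×x - Ka×C = 0. Solving: [H⁺] = 4.0964e-03. Percent = (4.0964e-03/0.037) × 100

Percent ionization = 11.1%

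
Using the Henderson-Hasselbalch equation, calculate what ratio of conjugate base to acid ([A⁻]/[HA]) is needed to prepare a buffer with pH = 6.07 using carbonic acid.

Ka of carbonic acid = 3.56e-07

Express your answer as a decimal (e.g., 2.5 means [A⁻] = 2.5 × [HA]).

pKa = -log(3.56e-07) = 6.4486. pH = pKa + log([A⁻]/[HA]), so log([A⁻]/[HA]) = pH − pKa = 6.07 − 6.4486 = -0.3786. [A⁻]/[HA] = 10^(-0.3786) = 0.418

[A⁻]/[HA] = 0.418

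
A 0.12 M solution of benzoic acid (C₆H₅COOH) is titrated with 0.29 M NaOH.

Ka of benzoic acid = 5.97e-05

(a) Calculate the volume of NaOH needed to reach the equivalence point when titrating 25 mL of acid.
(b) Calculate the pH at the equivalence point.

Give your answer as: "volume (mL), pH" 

moles acid = 0.12 × 25/1000 = 0.003 mol; V_base = moles/0.29 × 1000 = 10.3 mL. At equivalence only the conjugate base is present: [A⁻] = 0.003/0.035 = 8.4878e-02 M. Kb = Kw/Ka = 1.68e-10; [OH⁻] = √(Kb × [A⁻]) = 3.7706e-06; pOH = 5.42; pH = 14 - pOH = 8.58.

V = 10.3 mL, pH = 8.58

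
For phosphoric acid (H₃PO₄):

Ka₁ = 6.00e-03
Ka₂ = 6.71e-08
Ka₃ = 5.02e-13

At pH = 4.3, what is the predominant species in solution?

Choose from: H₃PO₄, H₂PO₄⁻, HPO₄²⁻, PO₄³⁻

pKa₁ = 2.22, pKa₂ = 7.17, pKa₃ = 12.30. For a polyprotic acid the predominant species crosses at each pKa: below pKa_n the protonated form dominates, above it the deprotonated form does. At pH = 4.3, the predominant species is H₂PO₄⁻.

H₂PO₄⁻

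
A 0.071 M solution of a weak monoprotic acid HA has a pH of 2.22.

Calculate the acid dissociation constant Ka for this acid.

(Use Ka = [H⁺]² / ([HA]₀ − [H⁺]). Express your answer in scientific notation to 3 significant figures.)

[H⁺] = 10^(−pH) = 10^(−2.22) = 6.026e-03 M. For HA ⇌ H⁺ + A⁻, Ka = [H⁺][A⁻]/[HA] = [H⁺]² / ([HA]₀ − [H⁺]) = (6.026e-03)² / (0.071 − 6.026e-03) = 5.59e-04.

K_a = 5.59e-04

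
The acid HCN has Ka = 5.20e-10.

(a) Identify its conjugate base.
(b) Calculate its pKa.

(a) The conjugate base is formed by removing one H⁺ from HCN, giving CN⁻. (b) pKa = -log(Ka) = -log(5.20e-10) = 9.28.

Conjugate base: CN⁻; pK_a = 9.28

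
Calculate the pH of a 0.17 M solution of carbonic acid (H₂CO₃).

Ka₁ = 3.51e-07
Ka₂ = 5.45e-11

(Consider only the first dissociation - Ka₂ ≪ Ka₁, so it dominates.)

First dissociation dominates. From Ka₁ = [H⁺][HA⁻]/[H₂A], x² + Ka₁·x − Ka₁·C = 0 with C = 0.17 M and Ka₁ = 3.51e-07. Solving: [H⁺] = (−Ka₁ + √(Ka₁² + 4·Ka₁·C)) / 2 = 2.4410e-04 M. pH = -log(2.4410e-04) = 3.61.

pH = 3.61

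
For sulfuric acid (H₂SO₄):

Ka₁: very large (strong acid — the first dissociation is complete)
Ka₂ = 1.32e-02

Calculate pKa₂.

pKa₂ = -log(Ka₂) = -log(1.32e-02) = 1.88.

pK_{a2} = 1.88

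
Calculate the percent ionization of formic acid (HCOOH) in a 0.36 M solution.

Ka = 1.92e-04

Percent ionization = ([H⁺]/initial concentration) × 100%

Using Ka equilibrium: x² + Ka×x - Ka×C = 0. Solving: [H⁺] = 8.2184e-03. Percent = (8.2184e-03/0.36) × 100

Percent ionization = 2.28%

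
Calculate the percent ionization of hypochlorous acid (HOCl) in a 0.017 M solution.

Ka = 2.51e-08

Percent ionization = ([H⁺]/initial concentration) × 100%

Using Ka equilibrium: x² + Ka×x - Ka×C = 0. Solving: [H⁺] = 2.0644e-05. Percent = (2.0644e-05/0.017) × 100

Percent ionization = 0.121%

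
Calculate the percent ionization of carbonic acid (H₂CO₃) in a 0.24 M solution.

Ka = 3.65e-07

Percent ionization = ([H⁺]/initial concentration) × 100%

Using Ka equilibrium: x² + Ka×x - Ka×C = 0. Solving: [H⁺] = 2.9579e-04. Percent = (2.9579e-04/0.24) × 100

Percent ionization = 0.123%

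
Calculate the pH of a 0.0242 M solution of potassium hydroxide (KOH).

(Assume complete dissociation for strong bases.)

[OH⁻] = 0.0242 M for strong base. pOH = -log[OH⁻] = 1.62, pH = 14 - pOH

pH = 12.38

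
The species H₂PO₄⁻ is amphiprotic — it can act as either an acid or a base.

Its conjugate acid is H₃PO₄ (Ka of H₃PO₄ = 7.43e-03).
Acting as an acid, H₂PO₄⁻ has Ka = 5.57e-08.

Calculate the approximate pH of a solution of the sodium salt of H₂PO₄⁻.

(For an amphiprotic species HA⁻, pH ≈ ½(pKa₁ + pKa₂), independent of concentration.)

pKa₁ = -log(7.43e-03) = 2.13; pKa₂ = -log(5.57e-08) = 7.25. For an amphiprotic species, pH ≈ ½(pKa₁ + pKa₂) = ½(2.13 + 7.25) = 4.69.

pH = 4.69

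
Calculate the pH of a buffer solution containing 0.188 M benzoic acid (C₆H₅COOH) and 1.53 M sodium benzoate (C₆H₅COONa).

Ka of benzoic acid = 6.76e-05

pKa = -log(6.76e-05) = 4.17. pH = pKa + log([A⁻]/[HA]) = 4.17 + log(1.53/0.188)

pH = 5.08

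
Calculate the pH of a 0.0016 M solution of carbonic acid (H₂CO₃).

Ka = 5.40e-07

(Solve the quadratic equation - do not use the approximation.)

x² + Ka×x - Ka×C = 0. Using quadratic formula: [H⁺] = 2.9125e-05

pH = 4.54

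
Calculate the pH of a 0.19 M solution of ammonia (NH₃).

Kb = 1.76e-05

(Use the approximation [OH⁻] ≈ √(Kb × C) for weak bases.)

[OH⁻] = √(Kb × C) = √(1.76e-05 × 0.19) = 1.8287e-03. pOH = 2.74, pH = 14 - pOH

pH = 11.26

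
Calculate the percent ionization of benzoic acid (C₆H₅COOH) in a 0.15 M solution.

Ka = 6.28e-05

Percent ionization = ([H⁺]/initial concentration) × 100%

Using Ka equilibrium: x² + Ka×x - Ka×C = 0. Solving: [H⁺] = 3.0380e-03. Percent = (3.0380e-03/0.15) × 100

Percent ionization = 2.03%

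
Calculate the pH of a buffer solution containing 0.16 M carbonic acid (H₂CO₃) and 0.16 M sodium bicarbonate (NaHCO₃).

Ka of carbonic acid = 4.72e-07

pKa = -log(4.72e-07) = 6.33. pH = pKa + log([A⁻]/[HA]) = 6.33 + log(0.16/0.16)

pH = 6.33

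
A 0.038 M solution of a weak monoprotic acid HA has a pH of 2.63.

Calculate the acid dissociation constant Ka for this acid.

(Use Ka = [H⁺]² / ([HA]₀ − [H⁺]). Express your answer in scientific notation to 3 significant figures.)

[H⁺] = 10^(−pH) = 10^(−2.63) = 2.344e-03 M. For HA ⇌ H⁺ + A⁻, Ka = [H⁺][A⁻]/[HA] = [H⁺]² / ([HA]₀ − [H⁺]) = (2.344e-03)² / (0.038 − 2.344e-03) = 1.54e-04.

K_a = 1.54e-04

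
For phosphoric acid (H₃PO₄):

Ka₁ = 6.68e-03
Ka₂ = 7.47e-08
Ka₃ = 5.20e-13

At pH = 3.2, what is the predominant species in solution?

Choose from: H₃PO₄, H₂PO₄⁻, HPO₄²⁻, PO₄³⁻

pKa₁ = 2.18, pKa₂ = 7.13, pKa₃ = 12.28. For a polyprotic acid the predominant species crosses at each pKa: below pKa_n the protonated form dominates, above it the deprotonated form does. At pH = 3.2, the predominant species is H₂PO₄⁻.

H₂PO₄⁻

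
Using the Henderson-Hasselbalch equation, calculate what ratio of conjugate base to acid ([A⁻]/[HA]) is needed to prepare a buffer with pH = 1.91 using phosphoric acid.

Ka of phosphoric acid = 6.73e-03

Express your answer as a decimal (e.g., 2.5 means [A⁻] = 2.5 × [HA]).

pKa = -log(6.73e-03) = 2.1720. pH = pKa + log([A⁻]/[HA]), so log([A⁻]/[HA]) = pH − pKa = 1.91 − 2.1720 = -0.2620. [A⁻]/[HA] = 10^(-0.2620) = 0.547

[A⁻]/[HA] = 0.547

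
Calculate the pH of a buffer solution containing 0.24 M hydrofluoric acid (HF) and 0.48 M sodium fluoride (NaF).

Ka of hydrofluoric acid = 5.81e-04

pKa = -log(5.81e-04) = 3.24. pH = pKa + log([A⁻]/[HA]) = 3.24 + log(0.48/0.24)

pH = 3.54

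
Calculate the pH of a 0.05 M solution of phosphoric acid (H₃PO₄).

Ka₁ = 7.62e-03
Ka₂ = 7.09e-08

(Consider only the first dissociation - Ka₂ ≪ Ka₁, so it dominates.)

First dissociation dominates. From Ka₁ = [H⁺][HA⁻]/[H₂A], x² + Ka₁·x − Ka₁·C = 0 with C = 0.05 M and Ka₁ = 7.62e-03. Solving: [H⁺] = (−Ka₁ + √(Ka₁² + 4·Ka₁·C)) / 2 = 1.6078e-02 M. pH = -log(1.6078e-02) = 1.79.

pH = 1.79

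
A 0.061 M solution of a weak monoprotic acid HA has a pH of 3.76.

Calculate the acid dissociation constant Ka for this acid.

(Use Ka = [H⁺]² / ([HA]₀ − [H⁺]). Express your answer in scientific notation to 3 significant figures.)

[H⁺] = 10^(−pH) = 10^(−3.76) = 1.738e-04 M. For HA ⇌ H⁺ + A⁻, Ka = [H⁺][A⁻]/[HA] = [H⁺]² / ([HA]₀ − [H⁺]) = (1.738e-04)² / (0.061 − 1.738e-04) = 4.96e-07.

K_a = 4.96e-07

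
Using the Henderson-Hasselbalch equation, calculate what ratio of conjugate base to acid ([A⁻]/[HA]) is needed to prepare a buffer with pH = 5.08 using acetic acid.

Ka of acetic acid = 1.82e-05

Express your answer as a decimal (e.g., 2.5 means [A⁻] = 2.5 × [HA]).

pKa = -log(1.82e-05) = 4.7399. pH = pKa + log([A⁻]/[HA]), so log([A⁻]/[HA]) = pH − pKa = 5.08 − 4.7399 = 0.3401. [A⁻]/[HA] = 10^(0.3401) = 2.19

[A⁻]/[HA] = 2.19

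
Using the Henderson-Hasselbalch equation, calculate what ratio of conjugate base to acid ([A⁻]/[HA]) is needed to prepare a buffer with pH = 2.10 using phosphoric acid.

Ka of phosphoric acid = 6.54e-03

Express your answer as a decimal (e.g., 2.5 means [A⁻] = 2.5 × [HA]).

pKa = -log(6.54e-03) = 2.1844. pH = pKa + log([A⁻]/[HA]), so log([A⁻]/[HA]) = pH − pKa = 2.10 − 2.1844 = -0.0844. [A⁻]/[HA] = 10^(-0.0844) = 0.823

[A⁻]/[HA] = 0.823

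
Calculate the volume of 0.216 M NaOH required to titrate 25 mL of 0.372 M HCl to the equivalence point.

At equivalence: moles acid = moles base. moles HCl = 0.372 × 25/1000 = 0.0093 mol. V_base = moles / 0.216 × 1000 = 43.1 mL.

V_{base} = 43.1 mL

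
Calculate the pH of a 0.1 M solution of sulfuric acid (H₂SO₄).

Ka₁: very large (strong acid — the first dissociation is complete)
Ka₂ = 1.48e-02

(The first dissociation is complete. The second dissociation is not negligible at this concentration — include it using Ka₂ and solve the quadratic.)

First dissociation is complete: [H⁺]₀ = [HSO₄⁻]₀ = C = 0.1 M. Second dissociation HSO₄⁻ ⇌ H⁺ + SO₄²⁻: let x = [SO₄²⁻]. Ka₂ = (C + x)·x / (C − x) = 1.48e-02 → x² + (C + Ka₂)·x − Ka₂·C = 0 → x² + 0.11480·x − 1.480e-03 = 0. x = (−0.11480 + √(0.11480² + 4 × 1.480e-03)) / 2 = 1.1700e-02 M. [H⁺] = C + x = 0.1 + 1.1700e-02 = 1.1170e-01 M. pH = -log(1.1170e-01) = 0.95.

pH = 0.95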